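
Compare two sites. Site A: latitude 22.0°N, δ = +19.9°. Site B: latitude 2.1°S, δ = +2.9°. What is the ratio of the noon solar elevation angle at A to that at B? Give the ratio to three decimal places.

1.034

A: 90° − |22.0 − (19.9)| = 87.90°.
B: 90° − |-2.1 − (2.9)| = 85.00°.
Ratio A/B = 87.9000 / 85.0000 = 1.0341.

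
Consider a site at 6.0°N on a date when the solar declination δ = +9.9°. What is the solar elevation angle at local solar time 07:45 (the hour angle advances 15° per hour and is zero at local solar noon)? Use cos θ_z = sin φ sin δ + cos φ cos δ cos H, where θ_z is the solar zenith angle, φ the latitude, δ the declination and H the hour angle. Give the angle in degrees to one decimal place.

Hour angle H = 15° × (7.75 − 12) = -63.75°.
cos θ_z = sin(6.0°) sin(9.9°) + cos(6.0°) cos(9.9°) cos(-63.75°) = 0.0180 + 0.4333 = 0.4513.
θ_z = arccos(0.4513) = 63.17°, so the elevation is 90° − 63.17° = 26.83°.

26.8°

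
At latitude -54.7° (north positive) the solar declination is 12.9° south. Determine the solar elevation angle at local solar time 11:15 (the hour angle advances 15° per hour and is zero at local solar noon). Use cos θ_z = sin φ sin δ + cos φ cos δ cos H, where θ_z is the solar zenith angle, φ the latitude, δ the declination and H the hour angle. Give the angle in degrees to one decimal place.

Hour angle H = 15° × (11.25 − 12) = -11.25°.
cos θ_z = sin(-54.7°) sin(-12.9°) + cos(-54.7°) cos(-12.9°) cos(-11.25°) = 0.1822 + 0.5525 = 0.7347.
θ_z = arccos(0.7347) = 42.72°, so the elevation is 90° − 42.72° = 47.28°.

47.3°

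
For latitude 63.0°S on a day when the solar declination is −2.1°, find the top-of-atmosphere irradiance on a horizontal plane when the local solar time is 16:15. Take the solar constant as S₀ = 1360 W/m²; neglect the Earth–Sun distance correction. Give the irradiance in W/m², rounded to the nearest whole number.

Hour angle H = 15° × (16.25 − 12) = 63.75°.
cos θ_z = sin φ sin δ + cos φ cos δ cos H = (-0.8910)(-0.0366) + (0.4540)(0.9993)(0.4423) = 0.2333.
Top-of-atmosphere irradiance = S₀ cos θ_z = 1360 × 0.2333 = 317.29 W/m².

317 W/m²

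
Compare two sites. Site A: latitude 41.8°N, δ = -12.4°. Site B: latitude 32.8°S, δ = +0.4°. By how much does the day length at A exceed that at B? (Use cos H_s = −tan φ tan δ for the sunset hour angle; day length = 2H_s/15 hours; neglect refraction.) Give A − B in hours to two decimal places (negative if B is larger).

-1.48 h

A: H_s = arccos(−tan 41.8° · tan -12.4°) = 78.66°, so 2H_s/15 = 10.4880 h.
B: H_s = arccos(−tan -32.8° · tan 0.4°) = 89.74°, so 2H_s/15 = 11.9653 h.
A − B = 10.4880 − 11.9653 = -1.4773 h.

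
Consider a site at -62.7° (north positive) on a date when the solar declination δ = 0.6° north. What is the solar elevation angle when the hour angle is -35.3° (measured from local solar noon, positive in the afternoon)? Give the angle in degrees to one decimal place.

21.4°

With φ = -62.7°, δ = 0.6°, H = -35.30°: sin φ sin δ = -0.0093, cos φ cos δ cos H = 0.3743, so cos θ_z = 0.3650.
θ_z = arccos(0.3650) = 68.59°, so the elevation is 90° − 68.59° = 21.41°.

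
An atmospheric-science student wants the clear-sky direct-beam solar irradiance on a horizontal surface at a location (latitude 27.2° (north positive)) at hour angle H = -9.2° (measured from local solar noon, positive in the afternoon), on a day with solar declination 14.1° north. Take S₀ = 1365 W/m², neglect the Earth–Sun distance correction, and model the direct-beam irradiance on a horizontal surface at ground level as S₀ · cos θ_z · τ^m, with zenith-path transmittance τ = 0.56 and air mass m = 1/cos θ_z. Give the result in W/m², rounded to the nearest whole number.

cos θ_z = sin(27.2°) sin(14.1°) + cos(27.2°) cos(14.1°) cos(-9.20°) = 0.1114 + 0.8515 = 0.9629.
Air mass m = 1/cos θ_z = 1/0.9629 = 1.039; τ^m = 0.56^1.039 = 0.5475.
Surface direct beam = 1365 × 0.9629 × 0.5475 = 719.61 W/m².

720 W/m²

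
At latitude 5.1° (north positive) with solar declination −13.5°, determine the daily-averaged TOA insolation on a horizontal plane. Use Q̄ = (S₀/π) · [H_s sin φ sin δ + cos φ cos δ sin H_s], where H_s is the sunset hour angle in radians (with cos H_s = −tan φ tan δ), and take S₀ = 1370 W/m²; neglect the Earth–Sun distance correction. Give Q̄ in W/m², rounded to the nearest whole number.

−tan φ tan δ = −(0.0892)(-0.2401) = 0.0214; H_s = arccos(0.0214) = 88.77°. In radians, H_s = 1.5493.
H_s sin φ sin δ = 1.5493 × 0.0889 × -0.2334 = -0.0321.
cos φ cos δ sin H_s = 0.9960 × 0.9724 × 0.9998 = 0.9683.
Q̄ = (1370/π) × (-0.0321 + 0.9683) = 436.08 × 0.9362 = 408.26 W/m².

408 W/m²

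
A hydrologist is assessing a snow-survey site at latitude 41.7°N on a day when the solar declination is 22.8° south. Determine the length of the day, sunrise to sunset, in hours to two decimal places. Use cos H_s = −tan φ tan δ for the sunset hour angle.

9.07 hours

−tan φ tan δ = −(0.8910)(-0.4204) = 0.3746; H_s = arccos(0.3746) = 68.00°.
Day length = 2 H_s / 15° h⁻¹ = 136.00° / 15 = 9.067 h.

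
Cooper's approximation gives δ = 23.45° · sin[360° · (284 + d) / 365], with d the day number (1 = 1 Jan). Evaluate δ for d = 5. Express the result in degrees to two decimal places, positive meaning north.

-22.65°

360 × (284 + 5) / 365 = 285.041°; sin(285.041°) = -0.9657.
δ = 23.45 × -0.9657 = -22.646° ≈ -22.65°.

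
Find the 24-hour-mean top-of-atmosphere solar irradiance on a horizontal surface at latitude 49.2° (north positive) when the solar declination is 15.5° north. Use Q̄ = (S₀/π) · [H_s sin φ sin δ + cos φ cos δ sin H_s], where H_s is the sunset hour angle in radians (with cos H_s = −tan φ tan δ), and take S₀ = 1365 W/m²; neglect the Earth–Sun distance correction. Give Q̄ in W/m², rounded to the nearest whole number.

426 W/m²

cos H_s = −tan(49.2°) · tan(15.5°) = -0.3213, so H_s = arccos(-0.3213) = 108.74°. In radians, H_s = 1.8979.
H_s sin φ sin δ = 1.8979 × 0.7570 × 0.2672 = 0.3839.
cos φ cos δ sin H_s = 0.6534 × 0.9636 × 0.9470 = 0.5962.
Q̄ = (1365/π) × (0.3839 + 0.5962) = 434.49 × 0.9801 = 425.84 W/m².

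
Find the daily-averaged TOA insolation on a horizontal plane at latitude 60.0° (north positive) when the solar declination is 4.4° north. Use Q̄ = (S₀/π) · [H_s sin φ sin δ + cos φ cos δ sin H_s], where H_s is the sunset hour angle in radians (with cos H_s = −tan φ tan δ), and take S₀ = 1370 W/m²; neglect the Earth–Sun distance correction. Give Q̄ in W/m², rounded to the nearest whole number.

The sunset hour angle satisfies cos H_s = −tan φ tan δ = -0.1333, giving H_s = 97.66°. In radians, H_s = 1.7045.
H_s sin φ sin δ = 1.7045 × 0.8660 × 0.0767 = 0.1132.
cos φ cos δ sin H_s = 0.5000 × 0.9971 × 0.9911 = 0.4941.
Q̄ = (1370/π) × (0.1132 + 0.4941) = 436.08 × 0.6073 = 264.83 W/m².

265 W/m²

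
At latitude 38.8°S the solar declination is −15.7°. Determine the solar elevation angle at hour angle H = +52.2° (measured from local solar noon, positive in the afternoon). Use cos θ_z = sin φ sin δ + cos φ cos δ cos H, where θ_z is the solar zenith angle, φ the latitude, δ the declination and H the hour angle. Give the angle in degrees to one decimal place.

39.0°

cos θ_z = sin φ sin δ + cos φ cos δ cos H = (-0.6266)(-0.2706) + (0.7793)(0.9627)(0.6129) = 0.6294.
θ_z = arccos(0.6294) = 50.99°, so the elevation is 90° − 50.99° = 39.01°.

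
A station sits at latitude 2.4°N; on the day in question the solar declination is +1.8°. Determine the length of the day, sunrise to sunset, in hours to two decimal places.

−tan φ tan δ = −(0.0419)(0.0314) = -0.0013; H_s = arccos(-0.0013) = 90.07°.
Day length = 2 H_s / 15° h⁻¹ = 180.14° / 15 = 12.009 h.

12.01 hours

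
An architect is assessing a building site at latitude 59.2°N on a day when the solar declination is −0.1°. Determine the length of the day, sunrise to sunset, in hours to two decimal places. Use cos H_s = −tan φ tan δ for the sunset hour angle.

11.98 hours

The sunset hour angle satisfies cos H_s = −tan φ tan δ = 0.0029, giving H_s = 89.83°.
Day length = 2 H_s / 15° h⁻¹ = 179.66° / 15 = 11.977 h.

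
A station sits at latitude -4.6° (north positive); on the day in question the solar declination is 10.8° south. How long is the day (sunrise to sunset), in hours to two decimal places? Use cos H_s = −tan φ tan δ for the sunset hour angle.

The sunset hour angle satisfies cos H_s = −tan φ tan δ = -0.0153, giving H_s = 90.88°.
Day length = 2 H_s / 15° h⁻¹ = 181.76° / 15 = 12.117 h.

12.12 hours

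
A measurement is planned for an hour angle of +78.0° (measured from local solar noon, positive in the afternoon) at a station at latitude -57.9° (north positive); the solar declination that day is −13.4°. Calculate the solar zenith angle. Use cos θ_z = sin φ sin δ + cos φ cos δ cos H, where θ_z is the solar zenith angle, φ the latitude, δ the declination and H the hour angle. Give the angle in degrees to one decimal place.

72.3°

cos θ_z = sin(-57.9°) sin(-13.4°) + cos(-57.9°) cos(-13.4°) cos(78.00°) = 0.1963 + 0.1075 = 0.3038.
θ_z = arccos(0.3038) = 72.31°.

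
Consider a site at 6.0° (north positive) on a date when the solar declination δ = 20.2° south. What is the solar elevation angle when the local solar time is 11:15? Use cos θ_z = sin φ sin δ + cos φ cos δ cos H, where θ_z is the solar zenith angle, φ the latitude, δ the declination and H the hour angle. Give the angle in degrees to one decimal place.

Hour angle H = 15° × (11.25 − 12) = -11.25°.
cos θ_z = sin(6.0°) sin(-20.2°) + cos(6.0°) cos(-20.2°) cos(-11.25°) = -0.0361 + 0.9154 = 0.8793.
θ_z = arccos(0.8793) = 28.44°, so the elevation is 90° − 28.44° = 61.56°.

61.6°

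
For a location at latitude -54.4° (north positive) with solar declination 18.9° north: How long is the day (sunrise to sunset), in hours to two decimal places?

cos H_s = −tan(-54.4°) · tan(18.9°) = 0.4782, so H_s = arccos(0.4782) = 61.43°.
Day length = 2 H_s / 15° h⁻¹ = 122.86° / 15 = 8.191 h.

8.19 hours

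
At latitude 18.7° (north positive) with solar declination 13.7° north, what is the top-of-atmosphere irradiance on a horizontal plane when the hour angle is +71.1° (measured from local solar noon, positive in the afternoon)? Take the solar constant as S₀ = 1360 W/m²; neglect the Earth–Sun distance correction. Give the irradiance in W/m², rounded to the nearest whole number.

cos θ_z = sin(18.7°) sin(13.7°) + cos(18.7°) cos(13.7°) cos(71.10°) = 0.0759 + 0.2981 = 0.3740.
Top-of-atmosphere irradiance = S₀ cos θ_z = 1360 × 0.3740 = 508.64 W/m².

509 W/m²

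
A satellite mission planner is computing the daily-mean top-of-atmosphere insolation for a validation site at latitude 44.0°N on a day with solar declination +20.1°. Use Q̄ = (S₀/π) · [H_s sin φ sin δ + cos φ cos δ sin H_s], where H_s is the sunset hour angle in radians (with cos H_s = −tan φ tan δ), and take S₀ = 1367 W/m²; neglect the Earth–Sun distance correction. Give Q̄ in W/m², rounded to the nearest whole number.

cos H_s = −tan(44.0°) · tan(20.1°) = -0.3534, so H_s = arccos(-0.3534) = 110.70°. In radians, H_s = 1.9321.
H_s sin φ sin δ = 1.9321 × 0.6947 × 0.3437 = 0.4613.
cos φ cos δ sin H_s = 0.7193 × 0.9391 × 0.9354 = 0.6319.
Q̄ = (1367/π) × (0.4613 + 0.6319) = 435.13 × 1.0932 = 475.68 W/m².

476 W/m²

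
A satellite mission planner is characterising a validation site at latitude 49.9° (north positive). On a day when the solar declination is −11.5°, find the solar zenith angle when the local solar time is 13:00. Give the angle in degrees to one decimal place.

Hour angle H = 15° × (13 − 12) = 15.00°.
cos θ_z = sin(49.9°) sin(-11.5°) + cos(49.9°) cos(-11.5°) cos(15.00°) = -0.1525 + 0.6097 = 0.4572.
θ_z = arccos(0.4572) = 62.79°.

62.8°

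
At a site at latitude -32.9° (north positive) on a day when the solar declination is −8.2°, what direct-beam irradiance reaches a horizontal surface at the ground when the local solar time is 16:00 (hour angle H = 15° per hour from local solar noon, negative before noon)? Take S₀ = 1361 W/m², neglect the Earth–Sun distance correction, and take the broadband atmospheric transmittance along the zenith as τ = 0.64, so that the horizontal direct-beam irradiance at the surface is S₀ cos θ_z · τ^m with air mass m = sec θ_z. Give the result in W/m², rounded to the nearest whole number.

271 W/m²

Hour angle H = 15° × (16 − 12) = 60.00°.
cos θ_z = sin(-32.9°) sin(-8.2°) + cos(-32.9°) cos(-8.2°) cos(60.00°) = 0.0775 + 0.4155 = 0.4930.
Air mass m = 1/cos θ_z = 1/0.4930 = 2.028; τ^m = 0.64^2.028 = 0.4045.
Surface direct beam = 1361 × 0.4930 × 0.4045 = 271.41 W/m².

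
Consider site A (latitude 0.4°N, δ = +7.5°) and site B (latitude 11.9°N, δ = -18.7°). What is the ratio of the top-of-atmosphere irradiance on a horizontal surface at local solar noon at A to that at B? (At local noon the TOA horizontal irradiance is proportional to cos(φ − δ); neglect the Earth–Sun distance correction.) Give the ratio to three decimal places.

A: cos θ_z = cos(0.4° − (7.5°)) = 0.9923.
B: cos θ_z = cos(11.9° − (-18.7°)) = 0.8607.
Ratio A/B = 0.9923 / 0.8607 = 1.1529.

1.153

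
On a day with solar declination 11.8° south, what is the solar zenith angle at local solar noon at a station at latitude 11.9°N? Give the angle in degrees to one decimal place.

At local solar noon the hour angle is zero, so the zenith angle is |φ − δ| = |11.9° − (-11.8°)| = 23.7°.

23.7°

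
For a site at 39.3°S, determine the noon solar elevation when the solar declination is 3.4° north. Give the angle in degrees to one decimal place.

At local solar noon the hour angle is zero, so the elevation is 90° − |φ − δ| = 90° − |-39.3° − (3.4°)| = 90° − 42.7° = 47.3°.

47.3°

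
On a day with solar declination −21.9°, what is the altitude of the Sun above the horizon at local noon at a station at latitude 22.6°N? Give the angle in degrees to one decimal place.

At local solar noon the hour angle is zero, so the elevation is 90° − |φ − δ| = 90° − |22.6° − (-21.9°)| = 90° − 44.5° = 45.5°.

45.5°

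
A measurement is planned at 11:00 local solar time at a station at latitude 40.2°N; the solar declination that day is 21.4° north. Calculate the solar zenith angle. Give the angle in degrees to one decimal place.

Hour angle H = 15° × (11 − 12) = -15.00°.
With φ = 40.2°, δ = 21.4°, H = -15.00°: sin φ sin δ = 0.2355, cos φ cos δ cos H = 0.6869, so cos θ_z = 0.9224.
θ_z = arccos(0.9224) = 22.72°.

22.7°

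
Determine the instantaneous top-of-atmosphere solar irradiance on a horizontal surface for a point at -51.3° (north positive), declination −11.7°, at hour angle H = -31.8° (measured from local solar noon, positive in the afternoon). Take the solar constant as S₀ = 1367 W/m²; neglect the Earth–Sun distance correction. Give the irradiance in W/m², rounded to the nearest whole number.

928 W/m²

cos θ_z = sin φ sin δ + cos φ cos δ cos H = (-0.7804)(-0.2028) + (0.6252)(0.9792)(0.8499) = 0.6786.
Top-of-atmosphere irradiance = S₀ cos θ_z = 1367 × 0.6786 = 927.65 W/m².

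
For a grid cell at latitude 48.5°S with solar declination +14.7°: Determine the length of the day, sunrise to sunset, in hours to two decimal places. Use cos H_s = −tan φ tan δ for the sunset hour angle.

The sunset hour angle satisfies cos H_s = −tan φ tan δ = 0.2965, giving H_s = 72.75°.
Day length = 2 H_s / 15° h⁻¹ = 145.50° / 15 = 9.700 h.

9.70 hours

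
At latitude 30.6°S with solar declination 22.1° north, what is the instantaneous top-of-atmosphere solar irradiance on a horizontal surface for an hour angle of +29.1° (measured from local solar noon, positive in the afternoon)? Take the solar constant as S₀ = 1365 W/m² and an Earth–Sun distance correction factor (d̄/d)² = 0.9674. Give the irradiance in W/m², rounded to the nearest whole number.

667 W/m²

cos θ_z = sin φ sin δ + cos φ cos δ cos H = (-0.5090)(0.3762) + (0.8607)(0.9265)(0.8738) = 0.5053.
Top-of-atmosphere irradiance = S₀ (d̄/d)² cos θ_z = 1365 × 0.9674 × 0.5053 = 667.25 W/m².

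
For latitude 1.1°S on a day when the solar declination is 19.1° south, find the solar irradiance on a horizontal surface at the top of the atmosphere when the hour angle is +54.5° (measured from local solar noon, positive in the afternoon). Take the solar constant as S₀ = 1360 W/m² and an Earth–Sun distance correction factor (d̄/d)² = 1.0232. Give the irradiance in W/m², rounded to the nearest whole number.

With φ = -1.1°, δ = -19.1°, H = 54.50°: sin φ sin δ = 0.0063, cos φ cos δ cos H = 0.5486, so cos θ_z = 0.5549.
Top-of-atmosphere irradiance = S₀ (d̄/d)² cos θ_z = 1360 × 1.0232 × 0.5549 = 772.17 W/m².

772 W/m²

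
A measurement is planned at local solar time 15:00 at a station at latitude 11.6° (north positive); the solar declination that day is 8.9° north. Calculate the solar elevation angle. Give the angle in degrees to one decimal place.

Hour angle H = 15° × (15 − 12) = 45.00°.
cos θ_z = sin(11.6°) sin(8.9°) + cos(11.6°) cos(8.9°) cos(45.00°) = 0.0311 + 0.6843 = 0.7154.
θ_z = arccos(0.7154) = 44.32°, so the elevation is 90° − 44.32° = 45.68°.

45.7°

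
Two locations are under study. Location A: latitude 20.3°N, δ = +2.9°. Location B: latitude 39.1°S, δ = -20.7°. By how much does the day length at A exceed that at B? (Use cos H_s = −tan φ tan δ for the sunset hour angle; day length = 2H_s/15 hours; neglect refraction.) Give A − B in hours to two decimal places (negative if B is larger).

-2.24 h

A: H_s = arccos(−tan 20.3° · tan 2.9°) = 91.07°, so 2H_s/15 = 12.1427 h.
B: H_s = arccos(−tan -39.1° · tan -20.7°) = 107.88°, so 2H_s/15 = 14.3840 h.
A − B = 12.1427 − 14.3840 = -2.2413 h.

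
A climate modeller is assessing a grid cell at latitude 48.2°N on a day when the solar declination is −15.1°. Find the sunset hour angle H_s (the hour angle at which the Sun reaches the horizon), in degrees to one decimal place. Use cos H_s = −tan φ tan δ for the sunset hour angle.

72.4°

cos H_s = −tan(48.2°) · tan(-15.1°) = 0.3018, so H_s = arccos(0.3018) = 72.43°.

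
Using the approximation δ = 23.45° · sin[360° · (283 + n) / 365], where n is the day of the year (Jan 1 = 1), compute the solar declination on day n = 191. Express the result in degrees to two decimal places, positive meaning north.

360 × (283 + 191) / 365 = 467.507°; sin(467.507°) = 0.9537.
δ = 23.45 × 0.9537 = 22.364° ≈ +22.36°.

+22.36°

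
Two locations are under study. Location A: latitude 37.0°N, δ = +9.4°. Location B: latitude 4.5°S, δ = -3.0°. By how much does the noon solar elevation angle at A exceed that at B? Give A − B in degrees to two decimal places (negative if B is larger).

A: 90° − |37.0 − (9.4)| = 62.40°.
B: 90° − |-4.5 − (-3.0)| = 88.50°.
A − B = 62.40 − 88.50 = -26.10°.

-26.10°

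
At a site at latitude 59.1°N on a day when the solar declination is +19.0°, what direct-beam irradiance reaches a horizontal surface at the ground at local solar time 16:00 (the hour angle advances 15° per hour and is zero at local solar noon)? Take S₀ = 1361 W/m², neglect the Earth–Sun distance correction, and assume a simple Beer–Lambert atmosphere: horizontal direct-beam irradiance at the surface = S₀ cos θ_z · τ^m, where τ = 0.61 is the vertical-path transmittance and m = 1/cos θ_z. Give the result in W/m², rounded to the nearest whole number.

276 W/m²

Hour angle H = 15° × (16 − 12) = 60.00°.
With φ = 59.1°, δ = 19.0°, H = 60.00°: sin φ sin δ = 0.2794, cos φ cos δ cos H = 0.2428, so cos θ_z = 0.5222.
Air mass m = 1/cos θ_z = 1/0.5222 = 1.915; τ^m = 0.61^1.915 = 0.3881.
Surface direct beam = 1361 × 0.5222 × 0.3881 = 275.83 W/m².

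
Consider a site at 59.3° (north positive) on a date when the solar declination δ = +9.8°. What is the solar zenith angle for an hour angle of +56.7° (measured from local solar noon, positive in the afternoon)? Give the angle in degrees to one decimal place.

With φ = 59.3°, δ = 9.8°, H = 56.70°: sin φ sin δ = 0.1464, cos φ cos δ cos H = 0.2762, so cos θ_z = 0.4226.
θ_z = arccos(0.4226) = 65.00°.

65.0°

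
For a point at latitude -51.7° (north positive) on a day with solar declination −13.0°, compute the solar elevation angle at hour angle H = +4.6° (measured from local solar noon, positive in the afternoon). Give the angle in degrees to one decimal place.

cos θ_z = sin(-51.7°) sin(-13.0°) + cos(-51.7°) cos(-13.0°) cos(4.60°) = 0.1765 + 0.6019 = 0.7784.
θ_z = arccos(0.7784) = 38.89°, so the elevation is 90° − 38.89° = 51.11°.

51.1°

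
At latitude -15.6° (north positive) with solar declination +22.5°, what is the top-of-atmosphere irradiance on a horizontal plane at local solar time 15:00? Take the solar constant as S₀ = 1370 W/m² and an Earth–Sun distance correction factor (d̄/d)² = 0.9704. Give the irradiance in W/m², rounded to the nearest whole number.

Hour angle H = 15° × (15 − 12) = 45.00°.
cos θ_z = sin φ sin δ + cos φ cos δ cos H = (-0.2689)(0.3827) + (0.9632)(0.9239)(0.7071) = 0.5263.
Top-of-atmosphere irradiance = S₀ (d̄/d)² cos θ_z = 1370 × 0.9704 × 0.5263 = 699.69 W/m².

700 W/m²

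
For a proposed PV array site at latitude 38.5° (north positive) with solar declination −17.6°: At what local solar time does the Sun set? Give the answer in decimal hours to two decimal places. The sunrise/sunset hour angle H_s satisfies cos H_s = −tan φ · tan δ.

17.03 h

The sunset hour angle satisfies cos H_s = −tan φ tan δ = 0.2523, giving H_s = 75.39°.
Sunset is at 12 + H_s/15 = 12 + 5.026 = 17.026 h local solar time.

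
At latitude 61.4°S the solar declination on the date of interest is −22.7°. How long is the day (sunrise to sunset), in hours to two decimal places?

18.68 hours

−tan φ tan δ = −(-1.8341)(-0.4183) = -0.7672; H_s = arccos(-0.7672) = 140.10°.
Day length = 2 H_s / 15° h⁻¹ = 280.20° / 15 = 18.680 h.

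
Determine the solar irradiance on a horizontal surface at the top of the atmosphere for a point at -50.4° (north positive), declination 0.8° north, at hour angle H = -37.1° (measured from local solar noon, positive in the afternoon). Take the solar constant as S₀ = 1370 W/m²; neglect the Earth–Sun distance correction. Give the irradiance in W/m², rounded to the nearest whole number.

682 W/m²

With φ = -50.4°, δ = 0.8°, H = -37.10°: sin φ sin δ = -0.0108, cos φ cos δ cos H = 0.5083, so cos θ_z = 0.4975.
Top-of-atmosphere irradiance = S₀ cos θ_z = 1370 × 0.4975 = 681.58 W/m².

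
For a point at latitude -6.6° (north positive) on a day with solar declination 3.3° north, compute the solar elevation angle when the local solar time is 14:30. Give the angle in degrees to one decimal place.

51.3°

Hour angle H = 15° × (14.5 − 12) = 37.50°.
With φ = -6.6°, δ = 3.3°, H = 37.50°: sin φ sin δ = -0.0066, cos φ cos δ cos H = 0.7868, so cos θ_z = 0.7802.
θ_z = arccos(0.7802) = 38.72°, so the elevation is 90° − 38.72° = 51.28°.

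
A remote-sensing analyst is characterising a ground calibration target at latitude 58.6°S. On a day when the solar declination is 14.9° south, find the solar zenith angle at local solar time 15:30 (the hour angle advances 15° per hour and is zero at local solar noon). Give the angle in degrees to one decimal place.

Hour angle H = 15° × (15.5 − 12) = 52.50°.
With φ = -58.6°, δ = -14.9°, H = 52.50°: sin φ sin δ = 0.2195, cos φ cos δ cos H = 0.3065, so cos θ_z = 0.5260.
θ_z = arccos(0.5260) = 58.26°.

58.3°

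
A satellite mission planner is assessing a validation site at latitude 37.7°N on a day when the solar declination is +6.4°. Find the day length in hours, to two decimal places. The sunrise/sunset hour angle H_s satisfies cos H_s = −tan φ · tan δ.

12.66 hours

−tan φ tan δ = −(0.7729)(0.1122) = -0.0867; H_s = arccos(-0.0867) = 94.97°.
Day length = 2 H_s / 15° h⁻¹ = 189.94° / 15 = 12.663 h.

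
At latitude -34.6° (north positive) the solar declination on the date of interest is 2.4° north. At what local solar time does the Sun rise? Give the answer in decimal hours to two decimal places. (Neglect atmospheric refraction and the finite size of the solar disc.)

The sunset hour angle satisfies cos H_s = −tan φ tan δ = 0.0289, giving H_s = 88.34°.
Sunrise is at 12 − H_s/15 = 12 − 5.889 = 6.111 h local solar time.

6.11 h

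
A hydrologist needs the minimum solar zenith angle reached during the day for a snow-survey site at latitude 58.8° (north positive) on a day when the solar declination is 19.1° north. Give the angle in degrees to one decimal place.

39.7°

At local solar noon the hour angle is zero, so the zenith angle is |φ − δ| = |58.8° − (19.1°)| = 39.7°.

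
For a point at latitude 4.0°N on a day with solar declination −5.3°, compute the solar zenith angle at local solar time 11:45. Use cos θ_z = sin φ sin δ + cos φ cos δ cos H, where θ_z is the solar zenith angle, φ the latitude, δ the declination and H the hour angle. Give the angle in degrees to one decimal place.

Hour angle H = 15° × (11.75 − 12) = -3.75°.
With φ = 4.0°, δ = -5.3°, H = -3.75°: sin φ sin δ = -0.0064, cos φ cos δ cos H = 0.9912, so cos θ_z = 0.9848.
θ_z = arccos(0.9848) = 10.00°.

10.0°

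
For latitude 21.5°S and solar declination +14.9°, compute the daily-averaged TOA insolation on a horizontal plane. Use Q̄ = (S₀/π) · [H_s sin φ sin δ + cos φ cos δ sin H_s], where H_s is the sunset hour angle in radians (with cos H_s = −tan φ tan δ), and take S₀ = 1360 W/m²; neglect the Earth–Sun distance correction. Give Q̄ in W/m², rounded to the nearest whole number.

−tan φ tan δ = −(-0.3939)(0.2661) = 0.1048; H_s = arccos(0.1048) = 83.98°. In radians, H_s = 1.4657.
H_s sin φ sin δ = 1.4657 × -0.3665 × 0.2571 = -0.1381.
cos φ cos δ sin H_s = 0.9304 × 0.9664 × 0.9945 = 0.8942.
Q̄ = (1360/π) × (-0.1381 + 0.8942) = 432.90 × 0.7561 = 327.32 W/m².

327 W/m²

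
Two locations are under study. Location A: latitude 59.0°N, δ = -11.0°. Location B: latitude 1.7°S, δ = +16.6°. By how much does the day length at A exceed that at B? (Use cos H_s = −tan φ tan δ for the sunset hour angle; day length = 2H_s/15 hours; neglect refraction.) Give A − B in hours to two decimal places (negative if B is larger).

-2.45 h

A: H_s = arccos(−tan 59.0° · tan -11.0°) = 71.13°, so 2H_s/15 = 9.4840 h.
B: H_s = arccos(−tan -1.7° · tan 16.6°) = 89.49°, so 2H_s/15 = 11.9320 h.
A − B = 9.4840 − 11.9320 = -2.4480 h.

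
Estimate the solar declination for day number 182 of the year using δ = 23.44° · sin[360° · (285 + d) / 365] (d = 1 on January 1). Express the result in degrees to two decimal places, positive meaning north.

360 × (285 + 182) / 365 = 460.603°; sin(460.603°) = 0.9829.
δ = 23.44 × 0.9829 = 23.039° ≈ +23.04°.

+23.04°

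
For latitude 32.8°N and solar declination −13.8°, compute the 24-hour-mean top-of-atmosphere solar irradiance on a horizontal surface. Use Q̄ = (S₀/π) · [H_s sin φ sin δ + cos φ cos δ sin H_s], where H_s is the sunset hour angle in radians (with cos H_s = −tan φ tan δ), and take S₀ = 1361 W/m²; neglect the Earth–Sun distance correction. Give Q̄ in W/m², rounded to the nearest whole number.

270 W/m²

cos H_s = −tan(32.8°) · tan(-13.8°) = 0.1583, so H_s = arccos(0.1583) = 80.89°. In radians, H_s = 1.4118.
H_s sin φ sin δ = 1.4118 × 0.5417 × -0.2385 = -0.1824.
cos φ cos δ sin H_s = 0.8406 × 0.9711 × 0.9874 = 0.8060.
Q̄ = (1361/π) × (-0.1824 + 0.8060) = 433.22 × 0.6236 = 270.16 W/m².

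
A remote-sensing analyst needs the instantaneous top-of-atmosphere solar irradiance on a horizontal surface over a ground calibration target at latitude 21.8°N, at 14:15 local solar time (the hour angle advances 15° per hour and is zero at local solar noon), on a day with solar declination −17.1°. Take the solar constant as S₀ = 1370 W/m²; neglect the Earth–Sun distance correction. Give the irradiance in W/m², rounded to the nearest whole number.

861 W/m²

Hour angle H = 15° × (14.25 − 12) = 33.75°.
cos θ_z = sin(21.8°) sin(-17.1°) + cos(21.8°) cos(-17.1°) cos(33.75°) = -0.1092 + 0.7379 = 0.6287.
Top-of-atmosphere irradiance = S₀ cos θ_z = 1370 × 0.6287 = 861.32 W/m².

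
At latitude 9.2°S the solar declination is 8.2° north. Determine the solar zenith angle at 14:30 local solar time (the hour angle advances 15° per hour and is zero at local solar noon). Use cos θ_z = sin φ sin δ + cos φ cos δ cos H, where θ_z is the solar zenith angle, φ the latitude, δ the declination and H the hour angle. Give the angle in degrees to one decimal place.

Hour angle H = 15° × (14.5 − 12) = 37.50°.
cos θ_z = sin(-9.2°) sin(8.2°) + cos(-9.2°) cos(8.2°) cos(37.50°) = -0.0228 + 0.7751 = 0.7523.
θ_z = arccos(0.7523) = 41.21°.

41.2°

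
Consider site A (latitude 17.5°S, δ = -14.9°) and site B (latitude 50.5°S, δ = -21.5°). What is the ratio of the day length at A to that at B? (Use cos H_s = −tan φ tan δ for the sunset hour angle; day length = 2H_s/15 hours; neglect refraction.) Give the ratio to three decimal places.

A: H_s = arccos(−tan -17.5° · tan -14.9°) = 94.81°, so 2H_s/15 = 12.6413 h.
B: H_s = arccos(−tan -50.5° · tan -21.5°) = 118.55°, so 2H_s/15 = 15.8067 h.
Ratio A/B = 12.6413 / 15.8067 = 0.7997.

0.800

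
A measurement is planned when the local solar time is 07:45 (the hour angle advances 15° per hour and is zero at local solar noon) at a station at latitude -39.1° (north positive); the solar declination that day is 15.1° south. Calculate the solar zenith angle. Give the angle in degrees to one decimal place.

60.3°

Hour angle H = 15° × (7.75 − 12) = -63.75°.
cos θ_z = sin(-39.1°) sin(-15.1°) + cos(-39.1°) cos(-15.1°) cos(-63.75°) = 0.1643 + 0.3314 = 0.4957.
θ_z = arccos(0.4957) = 60.28°.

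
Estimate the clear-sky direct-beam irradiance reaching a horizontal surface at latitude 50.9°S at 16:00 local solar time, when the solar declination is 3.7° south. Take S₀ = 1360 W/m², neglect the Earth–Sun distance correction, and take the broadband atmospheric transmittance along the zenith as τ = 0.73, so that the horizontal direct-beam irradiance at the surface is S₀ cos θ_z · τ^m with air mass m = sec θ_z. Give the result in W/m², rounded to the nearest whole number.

Hour angle H = 15° × (16 − 12) = 60.00°.
cos θ_z = sin φ sin δ + cos φ cos δ cos H = (-0.7760)(-0.0645) + (0.6307)(0.9979)(0.5000) = 0.3647.
Air mass m = 1/cos θ_z = 1/0.3647 = 2.742; τ^m = 0.73^2.742 = 0.4219.
Surface direct beam = 1360 × 0.3647 × 0.4219 = 209.26 W/m².

209 W/m²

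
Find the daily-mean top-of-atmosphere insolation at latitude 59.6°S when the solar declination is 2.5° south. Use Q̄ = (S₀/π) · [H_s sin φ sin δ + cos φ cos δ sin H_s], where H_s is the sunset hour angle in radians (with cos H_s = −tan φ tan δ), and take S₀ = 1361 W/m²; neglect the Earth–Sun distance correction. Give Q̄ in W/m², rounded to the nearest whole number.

245 W/m²

cos H_s = −tan(-59.6°) · tan(-2.5°) = -0.0744, so H_s = arccos(-0.0744) = 94.27°. In radians, H_s = 1.6453.
H_s sin φ sin δ = 1.6453 × -0.8625 × -0.0436 = 0.0619.
cos φ cos δ sin H_s = 0.5060 × 0.9990 × 0.9972 = 0.5041.
Q̄ = (1361/π) × (0.0619 + 0.5041) = 433.22 × 0.5660 = 245.20 W/m².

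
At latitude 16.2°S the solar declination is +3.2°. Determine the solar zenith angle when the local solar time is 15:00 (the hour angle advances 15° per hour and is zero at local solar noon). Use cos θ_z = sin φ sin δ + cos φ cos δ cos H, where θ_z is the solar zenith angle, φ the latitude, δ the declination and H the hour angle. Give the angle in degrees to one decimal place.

48.5°

Hour angle H = 15° × (15 − 12) = 45.00°.
With φ = -16.2°, δ = 3.2°, H = 45.00°: sin φ sin δ = -0.0156, cos φ cos δ cos H = 0.6780, so cos θ_z = 0.6624.
θ_z = arccos(0.6624) = 48.52°.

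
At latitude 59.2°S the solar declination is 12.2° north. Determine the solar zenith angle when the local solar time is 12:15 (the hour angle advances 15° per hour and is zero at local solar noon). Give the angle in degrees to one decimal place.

71.5°

Hour angle H = 15° × (12.25 − 12) = 3.75°.
cos θ_z = sin(-59.2°) sin(12.2°) + cos(-59.2°) cos(12.2°) cos(3.75°) = -0.1815 + 0.4994 = 0.3179.
θ_z = arccos(0.3179) = 71.46°.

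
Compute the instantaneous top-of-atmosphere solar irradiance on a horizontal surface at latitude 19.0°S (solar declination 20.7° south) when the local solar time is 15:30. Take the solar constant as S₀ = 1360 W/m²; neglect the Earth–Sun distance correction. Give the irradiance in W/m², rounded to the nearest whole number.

889 W/m²

Hour angle H = 15° × (15.5 − 12) = 52.50°.
cos θ_z = sin(-19.0°) sin(-20.7°) + cos(-19.0°) cos(-20.7°) cos(52.50°) = 0.1151 + 0.5384 = 0.6535.
Top-of-atmosphere irradiance = S₀ cos θ_z = 1360 × 0.6535 = 888.76 W/m².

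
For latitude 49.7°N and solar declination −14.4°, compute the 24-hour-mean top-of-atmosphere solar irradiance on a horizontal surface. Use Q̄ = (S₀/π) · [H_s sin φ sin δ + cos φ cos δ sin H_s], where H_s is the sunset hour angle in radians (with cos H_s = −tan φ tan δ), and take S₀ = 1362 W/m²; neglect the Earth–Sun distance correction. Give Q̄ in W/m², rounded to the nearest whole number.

155 W/m²

−tan φ tan δ = −(1.1792)(-0.2568) = 0.3028; H_s = arccos(0.3028) = 72.37°. In radians, H_s = 1.2631.
H_s sin φ sin δ = 1.2631 × 0.7627 × -0.2487 = -0.2396.
cos φ cos δ sin H_s = 0.6468 × 0.9686 × 0.9530 = 0.5970.
Q̄ = (1362/π) × (-0.2396 + 0.5970) = 433.54 × 0.3574 = 154.95 W/m².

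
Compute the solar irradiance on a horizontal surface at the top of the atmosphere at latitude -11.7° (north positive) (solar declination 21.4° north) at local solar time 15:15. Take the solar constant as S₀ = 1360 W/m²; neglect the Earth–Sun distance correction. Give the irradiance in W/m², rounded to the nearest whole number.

Hour angle H = 15° × (15.25 − 12) = 48.75°.
cos θ_z = sin(-11.7°) sin(21.4°) + cos(-11.7°) cos(21.4°) cos(48.75°) = -0.0740 + 0.6011 = 0.5271.
Top-of-atmosphere irradiance = S₀ cos θ_z = 1360 × 0.5271 = 716.86 W/m².

717 W/m²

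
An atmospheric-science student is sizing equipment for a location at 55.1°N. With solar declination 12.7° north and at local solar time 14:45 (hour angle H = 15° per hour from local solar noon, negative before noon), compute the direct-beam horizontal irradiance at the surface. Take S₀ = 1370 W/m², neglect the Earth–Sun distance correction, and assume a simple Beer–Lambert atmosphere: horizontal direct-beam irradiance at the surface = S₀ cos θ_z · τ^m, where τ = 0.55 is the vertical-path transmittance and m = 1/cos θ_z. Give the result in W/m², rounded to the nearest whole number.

Hour angle H = 15° × (14.75 − 12) = 41.25°.
cos θ_z = sin(55.1°) sin(12.7°) + cos(55.1°) cos(12.7°) cos(41.25°) = 0.1803 + 0.4196 = 0.5999.
Air mass m = 1/cos θ_z = 1/0.5999 = 1.667; τ^m = 0.55^1.667 = 0.3691.
Surface direct beam = 1370 × 0.5999 × 0.3691 = 303.35 W/m².

303 W/m²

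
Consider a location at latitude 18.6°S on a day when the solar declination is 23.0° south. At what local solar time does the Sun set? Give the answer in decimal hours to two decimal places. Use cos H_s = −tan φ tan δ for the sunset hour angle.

cos H_s = −tan(-18.6°) · tan(-23.0°) = -0.1429, so H_s = arccos(-0.1429) = 98.22°.
Sunset is at 12 + H_s/15 = 12 + 6.548 = 18.548 h local solar time.

18.55 h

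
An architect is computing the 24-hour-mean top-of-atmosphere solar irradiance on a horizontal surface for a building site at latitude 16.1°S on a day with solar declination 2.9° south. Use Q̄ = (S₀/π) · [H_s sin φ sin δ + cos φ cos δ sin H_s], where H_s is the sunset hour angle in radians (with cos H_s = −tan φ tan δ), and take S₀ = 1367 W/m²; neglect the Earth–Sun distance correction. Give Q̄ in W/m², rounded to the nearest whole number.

427 W/m²

cos H_s = −tan(-16.1°) · tan(-2.9°) = -0.0146, so H_s = arccos(-0.0146) = 90.84°. In radians, H_s = 1.5855.
H_s sin φ sin δ = 1.5855 × -0.2773 × -0.0506 = 0.0222.
cos φ cos δ sin H_s = 0.9608 × 0.9987 × 0.9999 = 0.9595.
Q̄ = (1367/π) × (0.0222 + 0.9595) = 435.13 × 0.9817 = 427.17 W/m².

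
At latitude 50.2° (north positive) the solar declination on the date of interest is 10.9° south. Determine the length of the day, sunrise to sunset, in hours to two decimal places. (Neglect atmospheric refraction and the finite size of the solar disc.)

10.22 hours

cos H_s = −tan(50.2°) · tan(-10.9°) = 0.2311, so H_s = arccos(0.2311) = 76.64°.
Day length = 2 H_s / 15° h⁻¹ = 153.28° / 15 = 10.219 h.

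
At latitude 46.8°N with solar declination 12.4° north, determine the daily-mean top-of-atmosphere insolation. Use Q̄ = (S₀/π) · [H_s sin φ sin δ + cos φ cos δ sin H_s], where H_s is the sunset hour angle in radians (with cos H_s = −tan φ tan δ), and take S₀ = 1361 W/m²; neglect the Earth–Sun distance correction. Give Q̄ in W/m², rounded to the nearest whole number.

404 W/m²

The sunset hour angle satisfies cos H_s = −tan φ tan δ = -0.2341, giving H_s = 103.54°. In radians, H_s = 1.8071.
H_s sin φ sin δ = 1.8071 × 0.7290 × 0.2147 = 0.2828.
cos φ cos δ sin H_s = 0.6845 × 0.9767 × 0.9722 = 0.6500.
Q̄ = (1361/π) × (0.2828 + 0.6500) = 433.22 × 0.9328 = 404.11 W/m².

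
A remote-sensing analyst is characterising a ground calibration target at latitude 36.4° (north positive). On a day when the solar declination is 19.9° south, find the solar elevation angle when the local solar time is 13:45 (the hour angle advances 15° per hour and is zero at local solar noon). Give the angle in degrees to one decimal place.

28.5°

Hour angle H = 15° × (13.75 − 12) = 26.25°.
cos θ_z = sin(36.4°) sin(-19.9°) + cos(36.4°) cos(-19.9°) cos(26.25°) = -0.2020 + 0.6788 = 0.4768.
θ_z = arccos(0.4768) = 61.52°, so the elevation is 90° − 61.52° = 28.48°.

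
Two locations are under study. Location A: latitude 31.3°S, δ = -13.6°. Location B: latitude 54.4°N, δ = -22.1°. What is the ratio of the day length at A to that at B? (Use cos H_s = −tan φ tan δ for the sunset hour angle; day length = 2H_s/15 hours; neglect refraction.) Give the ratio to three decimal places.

1.776

A: H_s = arccos(−tan -31.3° · tan -13.6°) = 98.46°, so 2H_s/15 = 13.1280 h.
B: H_s = arccos(−tan 54.4° · tan -22.1°) = 55.45°, so 2H_s/15 = 7.3933 h.
Ratio A/B = 13.1280 / 7.3933 = 1.7757.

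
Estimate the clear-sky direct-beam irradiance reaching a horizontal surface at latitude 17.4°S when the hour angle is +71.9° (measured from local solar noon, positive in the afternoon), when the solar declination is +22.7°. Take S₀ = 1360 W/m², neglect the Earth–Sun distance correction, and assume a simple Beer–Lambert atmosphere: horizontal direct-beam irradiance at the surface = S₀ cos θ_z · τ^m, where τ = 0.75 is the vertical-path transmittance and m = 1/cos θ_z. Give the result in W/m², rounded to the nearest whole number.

35 W/m²

cos θ_z = sin(-17.4°) sin(22.7°) + cos(-17.4°) cos(22.7°) cos(71.90°) = -0.1154 + 0.2735 = 0.1581.
Air mass m = 1/cos θ_z = 1/0.1581 = 6.325; τ^m = 0.75^6.325 = 0.1621.
Surface direct beam = 1360 × 0.1581 × 0.1621 = 34.85 W/m².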